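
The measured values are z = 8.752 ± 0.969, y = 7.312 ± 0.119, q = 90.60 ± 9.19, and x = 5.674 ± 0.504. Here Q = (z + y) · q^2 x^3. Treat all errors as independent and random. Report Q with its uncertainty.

Let u = z + y = 16.06. δu = √(δz² + δy²) = √(0.939 + 0.0142) = 0.976, so δu/u = 0.0608.
Q is then a monomial in u, q, x:
δQ/Q = √((δu/u)² + (2·δq/q)² + (3·δx/x)²) = √(0.00369 + 0.0412 + 0.0710) = 0.340
Q = 2.409e+07, so δQ = 0.340 × 2.409e+07 = 8.2e+06.

(2.409 ± 0.820) × 10^7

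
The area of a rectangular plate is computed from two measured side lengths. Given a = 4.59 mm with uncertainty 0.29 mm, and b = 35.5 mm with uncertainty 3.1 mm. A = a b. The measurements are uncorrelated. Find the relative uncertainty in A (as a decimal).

0.108

Products/powers → add relative errors in quadrature, weighted by exponent:
  (1·δa/a)² = (1×0.0632)² = 0.00399;  (1·δb/b)² = (1×0.0873)² = 0.00763
δA/A = √(0.0116) = 0.108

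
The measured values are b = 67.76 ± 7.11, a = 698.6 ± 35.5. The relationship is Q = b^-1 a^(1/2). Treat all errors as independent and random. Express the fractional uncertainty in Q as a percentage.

For a monomial Q ∝ b^-1, a^(1/2), fractional errors add in quadrature:
  (-1·δb/b)² = (-1×0.105)² = 0.0110;  (½·δa/a)² = (0.5×0.0508)² = 0.000646
δQ/Q = √(0.0117) = 0.108

10.8%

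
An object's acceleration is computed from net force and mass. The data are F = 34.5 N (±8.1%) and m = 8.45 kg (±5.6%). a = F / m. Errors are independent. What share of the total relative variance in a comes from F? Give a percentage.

(δa/a)² = (1·δF/F)² + (-1·δm/m)²
  F term: (1×0.0810)² = 0.00656
  m term: (-1×0.0560)² = 0.00314
Total = 0.00970. Share from F = 0.00656/0.00970 = 0.677.

67.7%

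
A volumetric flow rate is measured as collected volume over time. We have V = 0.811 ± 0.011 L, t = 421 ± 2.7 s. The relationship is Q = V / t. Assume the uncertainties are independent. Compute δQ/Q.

0.0150

For a monomial Q ∝ V, t^-1, fractional errors add in quadrature:
  (1·δV/V)² = (1×0.0136)² = 0.000184;  (-1·δt/t)² = (-1×0.00641)² = 4.11e-05
δQ/Q = √(0.000225) = 0.0150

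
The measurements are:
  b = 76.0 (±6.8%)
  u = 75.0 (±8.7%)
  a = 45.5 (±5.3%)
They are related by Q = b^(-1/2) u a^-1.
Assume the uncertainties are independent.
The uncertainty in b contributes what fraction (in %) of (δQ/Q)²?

10.0%

(δQ/Q)² = (−½·δb/b)² + (1·δu/u)² + (-1·δa/a)²
  b term: (-0.5×0.0680)² = 0.00116
  u term: (1×0.0870)² = 0.00757
  a term: (-1×0.0530)² = 0.00281
Total = 0.0115. Share from b = 0.00116/0.0115 = 0.100.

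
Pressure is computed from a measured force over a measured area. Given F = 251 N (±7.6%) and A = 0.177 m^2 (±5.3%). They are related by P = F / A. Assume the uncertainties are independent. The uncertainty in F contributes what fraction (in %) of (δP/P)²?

(δP/P)² = (1·δF/F)² + (-1·δA/A)²
  F term: (1×0.0760)² = 0.00578
  A term: (-1×0.0530)² = 0.00281
Total = 0.00858. Share from F = 0.00578/0.00858 = 0.673.

67.3%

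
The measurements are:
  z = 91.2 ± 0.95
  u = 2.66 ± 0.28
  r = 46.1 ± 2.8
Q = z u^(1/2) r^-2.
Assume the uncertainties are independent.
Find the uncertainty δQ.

Products/powers → add relative errors in quadrature, weighted by exponent:
  (1·δz/z)² = (1×0.0104)² = 0.000109;  (½·δu/u)² = (0.5×0.105)² = 0.00277;  (-2·δr/r)² = (-2×0.0607)² = 0.0148
δQ/Q = √(0.0176) = 0.133
Q = 0.0700, so δQ = 0.133 × 0.0700 = 0.00929.

0.00929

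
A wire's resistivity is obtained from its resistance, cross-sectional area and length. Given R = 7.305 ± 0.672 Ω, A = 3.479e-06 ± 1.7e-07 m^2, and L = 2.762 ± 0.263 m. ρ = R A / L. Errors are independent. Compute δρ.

ρ is a product of powers, so relative uncertainties combine in quadrature:
  (1·δR/R)² = (1×0.0920)² = 0.00846;  (1·δA/A)² = (1×0.0489)² = 0.00239;  (-1·δL/L)² = (-1×0.0952)² = 0.00907
δρ/ρ = √(0.0199) = 0.141
ρ = 9.201e-06 Ω·m, so δρ = 0.141 × 9.201e-06 = 1.3e-06 Ω·m.

1.3e-06 Ω·m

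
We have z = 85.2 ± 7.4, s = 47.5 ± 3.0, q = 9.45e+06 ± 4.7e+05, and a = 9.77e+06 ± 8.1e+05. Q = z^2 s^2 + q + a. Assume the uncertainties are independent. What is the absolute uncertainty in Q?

3.64e+06

Let p = z^2·s^2 = 1.64e+07. δp/p = √((2·δz/z)² + (2·δs/s)²) = √(0.0302 + 0.0160) = 0.215, so δp = 3.52e+06.
Q = p + q + a: δQ = √(δp² + δq² + δa²) = √(1.24e+13 + 2.21e+11 + 6.56e+11) = 3.64e+06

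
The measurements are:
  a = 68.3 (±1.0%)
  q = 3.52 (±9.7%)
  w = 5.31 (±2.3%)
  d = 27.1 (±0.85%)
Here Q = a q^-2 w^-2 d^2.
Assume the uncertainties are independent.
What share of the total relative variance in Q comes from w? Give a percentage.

(δQ/Q)² = (1·δa/a)² + (-2·δq/q)² + (-2·δw/w)² + (2·δd/d)²
  a term: (1×0.0100)² = 0.000100
  q term: (-2×0.0970)² = 0.0376
  w term: (-2×0.0230)² = 0.00212
  d term: (2×0.00850)² = 0.000289
Total = 0.0401. Share from w = 0.00212/0.0401 = 0.0527.

5.27%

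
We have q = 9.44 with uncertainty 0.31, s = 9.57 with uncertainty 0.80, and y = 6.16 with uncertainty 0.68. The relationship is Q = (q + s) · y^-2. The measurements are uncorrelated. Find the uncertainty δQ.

Let u = q + s = 19.0. δu = √(δq² + δs²) = √(0.0961 + 0.640) = 0.858, so δu/u = 0.0451.
Q is then a monomial in u, y:
δQ/Q = √((δu/u)² + (-2·δy/y)²) = √(0.00204 + 0.0487) = 0.225
Q = 0.501, so δQ = 0.225 × 0.501 = 0.113.

0.113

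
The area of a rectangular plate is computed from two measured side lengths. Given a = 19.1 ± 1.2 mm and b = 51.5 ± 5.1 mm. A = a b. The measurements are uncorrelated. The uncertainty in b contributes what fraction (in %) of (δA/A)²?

71.3%

(δA/A)² = (1·δa/a)² + (1·δb/b)²
  a term: (1×0.0628)² = 0.00395
  b term: (1×0.0990)² = 0.00981
Total = 0.0138. Share from b = 0.00981/0.0138 = 0.713.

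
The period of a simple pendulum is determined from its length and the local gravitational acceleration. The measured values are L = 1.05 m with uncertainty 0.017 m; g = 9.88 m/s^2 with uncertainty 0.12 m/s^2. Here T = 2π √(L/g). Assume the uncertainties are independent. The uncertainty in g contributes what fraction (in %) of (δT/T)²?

(δT/T)² = (½·δL/L)² + (−½·δg/g)²
  L term: (0.5×0.0162)² = 6.55e-05
  g term: (-0.5×0.0121)² = 3.69e-05
Total = 0.000102. Share from g = 3.69e-05/0.000102 = 0.360.

36.0%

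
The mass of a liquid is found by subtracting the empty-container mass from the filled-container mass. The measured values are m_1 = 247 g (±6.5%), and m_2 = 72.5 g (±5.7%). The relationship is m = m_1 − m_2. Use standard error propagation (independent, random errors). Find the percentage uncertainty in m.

9.50%

Sums and differences: (δm)² = Σ (cᵢ δxᵢ)².
  (δm_1)² = 258;  (δm_2)² = 17.1
δm = √(275) = 16.6 g
m = 174 g, so δm/m = 16.6/174 = 0.0950.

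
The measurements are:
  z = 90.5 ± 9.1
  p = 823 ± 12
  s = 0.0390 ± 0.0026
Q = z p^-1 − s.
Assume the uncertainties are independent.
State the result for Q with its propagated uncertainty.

Let w = z·p^-1 = 0.110. δw/w = √((1·δz/z)² + (-1·δp/p)²) = √(0.0101 + 0.000213) = 0.102, so δw = 0.0112.
Q = w − s: δQ = √(δw² + δs²) = √(0.000125 + 6.76e-06) = 0.0115
Q = 0.0710.

0.0710 ± 0.0115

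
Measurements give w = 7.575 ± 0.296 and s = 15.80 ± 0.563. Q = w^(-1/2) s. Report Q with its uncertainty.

Products/powers → add relative errors in quadrature, weighted by exponent:
  (−½·δw/w)² = (-0.5×0.0391)² = 0.000382;  (1·δs/s)² = (1×0.0356)² = 0.00127
δQ/Q = √(0.00165) = 0.0406
Q = 5.741, so δQ = 0.0406 × 5.741 = 0.233.

5.741 ± 0.233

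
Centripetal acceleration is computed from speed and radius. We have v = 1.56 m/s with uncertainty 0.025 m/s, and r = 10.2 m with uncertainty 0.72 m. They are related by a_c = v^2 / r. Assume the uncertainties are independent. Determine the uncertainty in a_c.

0.0185 m/s^2

Relative error in a monomial: (δa_c/a_c)² = Σ (nᵢ · δxᵢ/xᵢ)².
  (2·δv/v)² = (2×0.0160)² = 0.00103;  (-1·δr/r)² = (-1×0.0706)² = 0.00498
δa_c/a_c = √(0.00601) = 0.0775
a_c = 0.239 m/s^2, so δa_c = 0.0775 × 0.239 = 0.0185 m/s^2.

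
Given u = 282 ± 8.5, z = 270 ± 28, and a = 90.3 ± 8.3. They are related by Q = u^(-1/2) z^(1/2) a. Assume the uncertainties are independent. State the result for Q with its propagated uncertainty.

88.4 ± 9.42

Each factor contributes (exponent × relative error)² to (δQ/Q)²:
  (−½·δu/u)² = (-0.5×0.0301)² = 0.000227;  (½·δz/z)² = (0.5×0.104)² = 0.00269;  (1·δa/a)² = (1×0.0919)² = 0.00845
δQ/Q = √(0.0114) = 0.107
Q = 88.4, so δQ = 0.107 × 88.4 = 9.42.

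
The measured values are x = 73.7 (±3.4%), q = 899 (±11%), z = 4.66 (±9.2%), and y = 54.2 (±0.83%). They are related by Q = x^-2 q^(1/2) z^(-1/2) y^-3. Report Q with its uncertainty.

(1.61 ± 0.164) × 10^-8

Products/powers → add relative errors in quadrature, weighted by exponent:
  (-2·δx/x)² = (-2×0.0340)² = 0.00462;  (½·δq/q)² = (0.5×0.110)² = 0.00302;  (−½·δz/z)² = (-0.5×0.0920)² = 0.00212;  (-3·δy/y)² = (-3×0.00830)² = 0.000620
δQ/Q = √(0.0104) = 0.102
Q = 1.61e-08, so δQ = 0.102 × 1.61e-08 = 1.64e-09.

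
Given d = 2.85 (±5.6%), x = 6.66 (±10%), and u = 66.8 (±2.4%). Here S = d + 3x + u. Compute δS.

2.57

Sums and differences: (δS)² = Σ (cᵢ δxᵢ)².
  (δd)² = 0.0255;  (3·δx)² = 3.99;  (δu)² = 2.57
δS = √(6.59) = 2.57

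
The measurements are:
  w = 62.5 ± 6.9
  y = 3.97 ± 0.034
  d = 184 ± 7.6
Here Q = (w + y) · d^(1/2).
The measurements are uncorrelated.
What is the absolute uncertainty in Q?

95.4

Let u = w + y = 66.5. δu = √(δw² + δy²) = √(47.6 + 0.00116) = 6.90, so δu/u = 0.104.
Q is then a monomial in u, d:
δQ/Q = √((δu/u)² + (½·δd/d)²) = √(0.0108 + 0.000427) = 0.106
Q = 902, so δQ = 0.106 × 902 = 95.4.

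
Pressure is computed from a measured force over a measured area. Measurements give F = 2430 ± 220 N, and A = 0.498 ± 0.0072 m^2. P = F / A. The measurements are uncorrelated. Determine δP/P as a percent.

Products/powers → add relative errors in quadrature, weighted by exponent:
  (1·δF/F)² = (1×0.0905)² = 0.00820;  (-1·δA/A)² = (-1×0.0145)² = 0.000209
δP/P = √(0.00841) = 0.0917

9.17%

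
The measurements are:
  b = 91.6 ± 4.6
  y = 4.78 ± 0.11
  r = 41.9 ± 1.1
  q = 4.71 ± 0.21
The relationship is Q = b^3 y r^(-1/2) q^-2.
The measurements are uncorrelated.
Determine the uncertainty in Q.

For a monomial Q ∝ b^3, y, r^(-1/2), q^-2, fractional errors add in quadrature:
  (3·δb/b)² = (3×0.0502)² = 0.0227;  (1·δy/y)² = (1×0.0230)² = 0.000530;  (−½·δr/r)² = (-0.5×0.0263)² = 0.000172;  (-2·δq/q)² = (-2×0.0446)² = 0.00795
δQ/Q = √(0.0314) = 0.177
Q = 25600, so δQ = 0.177 × 25600 = 4530.

4530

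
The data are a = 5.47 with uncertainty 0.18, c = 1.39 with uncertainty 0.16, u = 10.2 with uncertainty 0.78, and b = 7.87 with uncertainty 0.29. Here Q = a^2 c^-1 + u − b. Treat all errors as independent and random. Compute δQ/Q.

0.125

Let p = a^2·c^-1 = 21.5. δp/p = √((2·δa/a)² + (-1·δc/c)²) = √(0.00433 + 0.0132) = 0.133, so δp = 2.85.
Q = p + u − b: δQ = √(δp² + δu² + δb²) = √(8.15 + 0.608 + 0.0841) = 2.97
Q = 23.9, so δQ/Q = 2.97/23.9 = 0.125.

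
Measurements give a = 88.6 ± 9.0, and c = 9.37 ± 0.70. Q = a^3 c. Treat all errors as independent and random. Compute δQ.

2.04e+06

Products/powers → add relative errors in quadrature, weighted by exponent:
  (3·δa/a)² = (3×0.102)² = 0.0929;  (1·δc/c)² = (1×0.0747)² = 0.00558
δQ/Q = √(0.0984) = 0.314
Q = 6.52e+06, so δQ = 0.314 × 6.52e+06 = 2.04e+06.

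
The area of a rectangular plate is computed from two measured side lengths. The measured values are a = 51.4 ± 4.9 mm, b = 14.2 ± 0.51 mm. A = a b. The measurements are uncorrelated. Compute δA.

74.4 mm^2

A is a product of powers, so relative uncertainties combine in quadrature:
  (1·δa/a)² = (1×0.0953)² = 0.00909;  (1·δb/b)² = (1×0.0359)² = 0.00129
δA/A = √(0.0104) = 0.102
A = 730 mm^2, so δA = 0.102 × 730 = 74.4 mm^2.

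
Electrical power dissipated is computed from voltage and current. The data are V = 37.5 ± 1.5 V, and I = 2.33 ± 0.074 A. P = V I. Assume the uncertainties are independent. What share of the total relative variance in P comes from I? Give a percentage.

(δP/P)² = (1·δV/V)² + (1·δI/I)²
  V term: (1×0.0400)² = 0.00160
  I term: (1×0.0318)² = 0.00101
Total = 0.00261. Share from I = 0.00101/0.00261 = 0.387.

38.7%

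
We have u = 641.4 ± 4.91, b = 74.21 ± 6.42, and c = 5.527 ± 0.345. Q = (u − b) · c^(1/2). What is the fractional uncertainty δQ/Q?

0.0343

Let w = u − b = 567.2. δw = √(δu² + δb²) = √(24.1 + 41.2) = 8.08, so δw/w = 0.0142.
Q is then a monomial in w, c:
δQ/Q = √((δw/w)² + (½·δc/c)²) = √(0.000203 + 0.000974) = 0.0343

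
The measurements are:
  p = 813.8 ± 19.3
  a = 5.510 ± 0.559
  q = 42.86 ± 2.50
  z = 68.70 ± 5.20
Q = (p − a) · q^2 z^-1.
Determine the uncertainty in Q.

Let u = p − a = 808.3. δu = √(δp² + δa²) = √(372 + 0.312) = 19.3, so δu/u = 0.0239.
Q is then a monomial in u, q, z:
δQ/Q = √((δu/u)² + (2·δq/q)² + (-1·δz/z)²) = √(0.000571 + 0.0136 + 0.00573) = 0.141
Q = 21610, so δQ = 0.141 × 21610 = 3050.

3050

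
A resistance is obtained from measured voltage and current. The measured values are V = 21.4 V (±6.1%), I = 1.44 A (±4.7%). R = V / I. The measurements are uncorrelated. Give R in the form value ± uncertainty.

14.9 ± 1.14 Ω

Each factor contributes (exponent × relative error)² to (δR/R)²:
  (1·δV/V)² = (1×0.0610)² = 0.00372;  (-1·δI/I)² = (-1×0.0470)² = 0.00221
δR/R = √(0.00593) = 0.0770
R = 14.9 Ω, so δR = 0.0770 × 14.9 = 1.14 Ω.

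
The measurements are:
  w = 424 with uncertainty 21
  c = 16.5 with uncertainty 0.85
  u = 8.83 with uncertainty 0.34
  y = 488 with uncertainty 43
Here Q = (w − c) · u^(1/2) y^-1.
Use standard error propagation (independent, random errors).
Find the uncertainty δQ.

0.258

Let h = w − c = 408. δh = √(δw² + δc²) = √(441 + 0.722) = 21.0, so δh/h = 0.0516.
Q is then a monomial in h, u, y:
δQ/Q = √((δh/h)² + (½·δu/u)² + (-1·δy/y)²) = √(0.00266 + 0.000371 + 0.00776) = 0.104
Q = 2.48, so δQ = 0.104 × 2.48 = 0.258.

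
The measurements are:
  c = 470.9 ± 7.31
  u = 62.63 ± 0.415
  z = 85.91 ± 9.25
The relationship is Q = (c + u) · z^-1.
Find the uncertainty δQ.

0.674

Let w = c + u = 533.5. δw = √(δc² + δu²) = √(53.4 + 0.172) = 7.32, so δw/w = 0.0137.
Q is then a monomial in w, z:
δQ/Q = √((δw/w)² + (-1·δz/z)²) = √(0.000188 + 0.0116) = 0.109
Q = 6.210, so δQ = 0.109 × 6.210 = 0.674.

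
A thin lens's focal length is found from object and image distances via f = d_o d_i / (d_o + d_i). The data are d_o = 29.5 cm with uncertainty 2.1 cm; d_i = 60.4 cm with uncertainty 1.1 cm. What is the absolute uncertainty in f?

∂f/∂d_o = (d_i/(d_o+d_i))² = 0.451;  ∂f/∂d_i = (d_o/(d_o+d_i))² = 0.108
δf = √((∂f/∂d_o · δd_o)² + (∂f/∂d_i · δd_i)²) = √(0.899 + 0.0140) = 0.955 cm

0.955 cm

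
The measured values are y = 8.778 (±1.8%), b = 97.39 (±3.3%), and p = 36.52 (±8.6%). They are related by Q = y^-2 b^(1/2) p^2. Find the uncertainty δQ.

Relative error in a monomial: (δQ/Q)² = Σ (nᵢ · δxᵢ/xᵢ)².
  (-2·δy/y)² = (-2×0.0180)² = 0.00130;  (½·δb/b)² = (0.5×0.0330)² = 0.000272;  (2·δp/p)² = (2×0.0860)² = 0.0296
δQ/Q = √(0.0312) = 0.176
Q = 170.8, so δQ = 0.176 × 170.8 = 30.1.

30.1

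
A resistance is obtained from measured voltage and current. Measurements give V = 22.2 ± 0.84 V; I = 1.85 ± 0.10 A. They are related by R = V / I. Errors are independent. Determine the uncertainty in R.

Products/powers → add relative errors in quadrature, weighted by exponent:
  (1·δV/V)² = (1×0.0378)² = 0.00143;  (-1·δI/I)² = (-1×0.0541)² = 0.00292
δR/R = √(0.00435) = 0.0660
R = 12.0 Ω, so δR = 0.0660 × 12.0 = 0.792 Ω.

0.792 Ω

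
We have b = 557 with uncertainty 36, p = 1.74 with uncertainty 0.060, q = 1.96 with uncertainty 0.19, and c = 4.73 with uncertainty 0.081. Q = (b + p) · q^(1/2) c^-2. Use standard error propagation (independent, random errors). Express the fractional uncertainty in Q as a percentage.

8.76%

Let u = b + p = 559. δu = √(δb² + δp²) = √(1300 + 0.00360) = 36.0, so δu/u = 0.0644.
Q is then a monomial in u, q, c:
δQ/Q = √((δu/u)² + (½·δq/q)² + (-2·δc/c)²) = √(0.00415 + 0.00235 + 0.00117) = 0.0876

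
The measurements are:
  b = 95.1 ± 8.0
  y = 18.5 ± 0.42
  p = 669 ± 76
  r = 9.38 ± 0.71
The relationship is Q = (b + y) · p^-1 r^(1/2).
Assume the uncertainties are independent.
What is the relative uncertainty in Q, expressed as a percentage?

Let u = b + y = 114. δu = √(δb² + δy²) = √(64.0 + 0.176) = 8.01, so δu/u = 0.0705.
Q is then a monomial in u, p, r:
δQ/Q = √((δu/u)² + (-1·δp/p)² + (½·δr/r)²) = √(0.00497 + 0.0129 + 0.00143) = 0.139

13.9%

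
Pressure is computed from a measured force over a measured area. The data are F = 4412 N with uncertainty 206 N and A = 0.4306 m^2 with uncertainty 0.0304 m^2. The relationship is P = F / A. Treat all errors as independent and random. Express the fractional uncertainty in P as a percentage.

Relative error in a monomial: (δP/P)² = Σ (nᵢ · δxᵢ/xᵢ)².
  (1·δF/F)² = (1×0.0467)² = 0.00218;  (-1·δA/A)² = (-1×0.0706)² = 0.00498
δP/P = √(0.00716) = 0.0846

8.46%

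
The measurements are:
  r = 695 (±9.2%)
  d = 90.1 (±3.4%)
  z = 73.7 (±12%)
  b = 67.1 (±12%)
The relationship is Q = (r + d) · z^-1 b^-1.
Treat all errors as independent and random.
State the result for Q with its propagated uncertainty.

0.159 ± 0.0299

Let u = r + d = 785. δu = √(δr² + δd²) = √(4090 + 9.38) = 64.0, so δu/u = 0.0815.
Q is then a monomial in u, z, b:
δQ/Q = √((δu/u)² + (-1·δz/z)² + (-1·δb/b)²) = √(0.00665 + 0.0144 + 0.0144) = 0.188
Q = 0.159, so δQ = 0.188 × 0.159 = 0.0299.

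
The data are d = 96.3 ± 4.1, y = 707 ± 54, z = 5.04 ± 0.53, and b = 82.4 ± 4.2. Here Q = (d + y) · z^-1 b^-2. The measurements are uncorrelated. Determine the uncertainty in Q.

Let u = d + y = 803. δu = √(δd² + δy²) = √(16.8 + 2920) = 54.2, so δu/u = 0.0674.
Q is then a monomial in u, z, b:
δQ/Q = √((δu/u)² + (-1·δz/z)² + (-2·δb/b)²) = √(0.00454 + 0.0111 + 0.0104) = 0.161
Q = 0.0235, so δQ = 0.161 × 0.0235 = 0.00378.

0.00378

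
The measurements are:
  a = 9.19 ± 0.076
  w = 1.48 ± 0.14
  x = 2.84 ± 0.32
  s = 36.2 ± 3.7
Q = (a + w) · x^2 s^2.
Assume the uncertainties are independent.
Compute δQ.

Let u = a + w = 10.7. δu = √(δa² + δw²) = √(0.00578 + 0.0196) = 0.159, so δu/u = 0.0149.
Q is then a monomial in u, x, s:
δQ/Q = √((δu/u)² + (2·δx/x)² + (2·δs/s)²) = √(0.000223 + 0.0508 + 0.0418) = 0.305
Q = 1.13e+05, so δQ = 0.305 × 1.13e+05 = 34400.

34400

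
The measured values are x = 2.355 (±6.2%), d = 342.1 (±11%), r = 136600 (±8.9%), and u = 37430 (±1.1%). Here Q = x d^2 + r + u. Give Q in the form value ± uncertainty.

449600 ± 64200

Let p = x·d^2 = 275600. δp/p = √((1·δx/x)² + (2·δd/d)²) = √(0.00384 + 0.0484) = 0.229, so δp = 63000.
Q = p + r + u: δQ = √(δp² + δr² + δu²) = √(3.97e+09 + 1.48e+08 + 1.7e+05) = 64200
Q = 449600.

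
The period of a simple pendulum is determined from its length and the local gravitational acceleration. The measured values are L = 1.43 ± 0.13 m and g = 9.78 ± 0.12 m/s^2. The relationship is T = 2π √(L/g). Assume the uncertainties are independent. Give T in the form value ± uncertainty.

2.40 ± 0.110 s

Relative error in a monomial: (δT/T)² = Σ (nᵢ · δxᵢ/xᵢ)².
  (½·δL/L)² = (0.5×0.0909)² = 0.00207;  (−½·δg/g)² = (-0.5×0.0123)² = 3.76e-05
δT/T = √(0.00210) = 0.0459
T = 2.40 s, so δT = 0.0459 × 2.40 = 0.110 s.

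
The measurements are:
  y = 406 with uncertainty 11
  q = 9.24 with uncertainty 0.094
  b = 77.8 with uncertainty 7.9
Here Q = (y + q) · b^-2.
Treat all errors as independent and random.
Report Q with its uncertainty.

0.0686 ± 0.0141

Let u = y + q = 415. δu = √(δy² + δq²) = √(121 + 0.00884) = 11.0, so δu/u = 0.0265.
Q is then a monomial in u, b:
δQ/Q = √((δu/u)² + (-2·δb/b)²) = √(0.000702 + 0.0412) = 0.205
Q = 0.0686, so δQ = 0.205 × 0.0686 = 0.0141.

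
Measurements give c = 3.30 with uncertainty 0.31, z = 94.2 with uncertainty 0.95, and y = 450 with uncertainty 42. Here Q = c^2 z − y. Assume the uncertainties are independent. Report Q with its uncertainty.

Let p = c^2·z = 1030. δp/p = √((2·δc/c)² + (1·δz/z)²) = √(0.0353 + 0.000102) = 0.188, so δp = 193.
Q = p − y: δQ = √(δp² + δy²) = √(37300 + 1760) = 198
Q = 576.

576 ± 198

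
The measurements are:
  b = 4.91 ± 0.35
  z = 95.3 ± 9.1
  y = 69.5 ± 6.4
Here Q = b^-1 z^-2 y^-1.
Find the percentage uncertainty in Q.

Since Q is a product/quotient, work with relative uncertainties:
  (-1·δb/b)² = (-1×0.0713)² = 0.00508;  (-2·δz/z)² = (-2×0.0955)² = 0.0365;  (-1·δy/y)² = (-1×0.0921)² = 0.00848
δQ/Q = √(0.0500) = 0.224

22.4%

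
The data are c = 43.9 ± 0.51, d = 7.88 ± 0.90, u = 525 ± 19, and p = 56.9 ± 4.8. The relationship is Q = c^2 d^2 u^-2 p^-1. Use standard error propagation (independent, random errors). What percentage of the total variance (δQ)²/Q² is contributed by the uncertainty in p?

(δQ/Q)² = (2·δc/c)² + (2·δd/d)² + (-2·δu/u)² + (-1·δp/p)²
  c term: (2×0.0116)² = 0.000540
  d term: (2×0.114)² = 0.0522
  u term: (-2×0.0362)² = 0.00524
  p term: (-1×0.0844)² = 0.00712
Total = 0.0651. Share from p = 0.00712/0.0651 = 0.109.

10.9%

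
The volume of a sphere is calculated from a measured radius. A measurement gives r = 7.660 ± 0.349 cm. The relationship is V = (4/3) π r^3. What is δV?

Since V is a product/quotient, work with relative uncertainties:
  (3·δr/r)² = (3×0.0456)² = 0.0187
δV/V = √(0.0187) = 0.137
V = 1883 cm^3, so δV = 0.137 × 1883 = 257 cm^3.

257 cm^3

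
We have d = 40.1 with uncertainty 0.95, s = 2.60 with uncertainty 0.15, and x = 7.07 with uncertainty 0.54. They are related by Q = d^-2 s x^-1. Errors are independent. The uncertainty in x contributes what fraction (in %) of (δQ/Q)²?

(δQ/Q)² = (-2·δd/d)² + (1·δs/s)² + (-1·δx/x)²
  d term: (-2×0.0237)² = 0.00225
  s term: (1×0.0577)² = 0.00333
  x term: (-1×0.0764)² = 0.00583
Total = 0.0114. Share from x = 0.00583/0.0114 = 0.511.

51.1%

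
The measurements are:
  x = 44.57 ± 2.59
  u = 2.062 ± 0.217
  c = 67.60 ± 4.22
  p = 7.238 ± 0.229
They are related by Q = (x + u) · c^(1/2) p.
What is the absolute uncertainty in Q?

198

Let w = x + u = 46.63. δw = √(δx² + δu²) = √(6.71 + 0.0471) = 2.60, so δw/w = 0.0557.
Q is then a monomial in w, c, p:
δQ/Q = √((δw/w)² + (½·δc/c)² + (1·δp/p)²) = √(0.00311 + 0.000974 + 0.00100) = 0.0713
Q = 2775, so δQ = 0.0713 × 2775 = 198.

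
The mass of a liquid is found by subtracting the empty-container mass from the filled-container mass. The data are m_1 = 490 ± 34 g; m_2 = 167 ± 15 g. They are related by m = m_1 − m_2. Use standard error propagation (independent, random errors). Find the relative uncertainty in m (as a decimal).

0.115

For a sum/difference, combine absolute errors in quadrature:
  (δm_1)² = 1160;  (δm_2)² = 225
δm = √(1380) = 37.2 g
m = 323 g, so δm/m = 37.2/323 = 0.115.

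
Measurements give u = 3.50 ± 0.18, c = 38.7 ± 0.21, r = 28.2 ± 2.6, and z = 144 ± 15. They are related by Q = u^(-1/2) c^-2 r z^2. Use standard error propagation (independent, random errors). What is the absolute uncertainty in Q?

47.9

Relative error in a monomial: (δQ/Q)² = Σ (nᵢ · δxᵢ/xᵢ)².
  (−½·δu/u)² = (-0.5×0.0514)² = 0.000661;  (-2·δc/c)² = (-2×0.00543)² = 0.000118;  (1·δr/r)² = (1×0.0922)² = 0.00850;  (2·δz/z)² = (2×0.104)² = 0.0434
δQ/Q = √(0.0527) = 0.230
Q = 209, so δQ = 0.230 × 209 = 47.9.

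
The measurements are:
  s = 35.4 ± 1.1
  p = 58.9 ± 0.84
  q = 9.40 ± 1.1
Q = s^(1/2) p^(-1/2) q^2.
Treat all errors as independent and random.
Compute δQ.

16.1

Since Q is a product/quotient, work with relative uncertainties:
  (½·δs/s)² = (0.5×0.0311)² = 0.000241;  (−½·δp/p)² = (-0.5×0.0143)² = 5.08e-05;  (2·δq/q)² = (2×0.117)² = 0.0548
δQ/Q = √(0.0551) = 0.235
Q = 68.5, so δQ = 0.235 × 68.5 = 16.1.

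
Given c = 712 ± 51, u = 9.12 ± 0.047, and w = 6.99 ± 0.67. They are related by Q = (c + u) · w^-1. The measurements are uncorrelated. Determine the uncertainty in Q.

Let h = c + u = 721. δh = √(δc² + δu²) = √(2600 + 0.00221) = 51.0, so δh/h = 0.0707.
Q is then a monomial in h, w:
δQ/Q = √((δh/h)² + (-1·δw/w)²) = √(0.00500 + 0.00919) = 0.119
Q = 103, so δQ = 0.119 × 103 = 12.3.

12.3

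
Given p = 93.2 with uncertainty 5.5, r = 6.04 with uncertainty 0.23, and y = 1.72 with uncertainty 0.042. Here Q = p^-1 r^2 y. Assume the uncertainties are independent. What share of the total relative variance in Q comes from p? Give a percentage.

35.3%

(δQ/Q)² = (-1·δp/p)² + (2·δr/r)² + (1·δy/y)²
  p term: (-1×0.0590)² = 0.00348
  r term: (2×0.0381)² = 0.00580
  y term: (1×0.0244)² = 0.000596
Total = 0.00988. Share from p = 0.00348/0.00988 = 0.353.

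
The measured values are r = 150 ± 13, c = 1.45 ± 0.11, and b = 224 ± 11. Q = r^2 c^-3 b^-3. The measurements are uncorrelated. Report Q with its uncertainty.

For a monomial Q ∝ r^2, c^-3, b^-3, fractional errors add in quadrature:
  (2·δr/r)² = (2×0.0867)² = 0.0300;  (-3·δc/c)² = (-3×0.0759)² = 0.0518;  (-3·δb/b)² = (-3×0.0491)² = 0.0217
δQ/Q = √(0.104) = 0.322
Q = 0.000657, so δQ = 0.322 × 0.000657 = 0.000211.

0.000657 ± 0.000211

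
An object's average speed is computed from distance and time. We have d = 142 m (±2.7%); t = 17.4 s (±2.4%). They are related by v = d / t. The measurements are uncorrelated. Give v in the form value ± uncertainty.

Each factor contributes (exponent × relative error)² to (δv/v)²:
  (1·δd/d)² = (1×0.0270)² = 0.000729;  (-1·δt/t)² = (-1×0.0240)² = 0.000576
δv/v = √(0.00131) = 0.0361
v = 8.16 m/s, so δv = 0.0361 × 8.16 = 0.295 m/s.

8.16 ± 0.295 m/s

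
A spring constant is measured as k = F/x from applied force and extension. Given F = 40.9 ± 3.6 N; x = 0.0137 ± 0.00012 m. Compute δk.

264 N/m

Relative error in a monomial: (δk/k)² = Σ (nᵢ · δxᵢ/xᵢ)².
  (1·δF/F)² = (1×0.0880)² = 0.00775;  (-1·δx/x)² = (-1×0.00876)² = 7.67e-05
δk/k = √(0.00782) = 0.0885
k = 2990 N/m, so δk = 0.0885 × 2990 = 264 N/m.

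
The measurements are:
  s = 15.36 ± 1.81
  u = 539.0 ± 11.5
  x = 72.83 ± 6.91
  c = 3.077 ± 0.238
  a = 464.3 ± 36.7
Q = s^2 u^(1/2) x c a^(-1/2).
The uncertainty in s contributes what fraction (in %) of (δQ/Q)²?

76.9%

(δQ/Q)² = (2·δs/s)² + (½·δu/u)² + (1·δx/x)² + (1·δc/c)² + (−½·δa/a)²
  s term: (2×0.118)² = 0.0555
  u term: (0.5×0.0213)² = 0.000114
  x term: (1×0.0949)² = 0.00900
  c term: (1×0.0773)² = 0.00598
  a term: (-0.5×0.0790)² = 0.00156
Total = 0.0722. Share from s = 0.0555/0.0722 = 0.769.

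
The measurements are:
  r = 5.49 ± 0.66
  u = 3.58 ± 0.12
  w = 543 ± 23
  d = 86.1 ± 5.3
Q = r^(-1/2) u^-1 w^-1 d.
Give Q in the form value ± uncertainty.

0.0189 ± 0.00192

Products/powers → add relative errors in quadrature, weighted by exponent:
  (−½·δr/r)² = (-0.5×0.120)² = 0.00361;  (-1·δu/u)² = (-1×0.0335)² = 0.00112;  (-1·δw/w)² = (-1×0.0424)² = 0.00179;  (1·δd/d)² = (1×0.0616)² = 0.00379
δQ/Q = √(0.0103) = 0.102
Q = 0.0189, so δQ = 0.102 × 0.0189 = 0.00192.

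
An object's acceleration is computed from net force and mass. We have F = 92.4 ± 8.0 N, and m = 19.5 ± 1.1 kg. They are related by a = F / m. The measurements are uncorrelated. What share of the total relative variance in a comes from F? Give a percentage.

70.2%

(δa/a)² = (1·δF/F)² + (-1·δm/m)²
  F term: (1×0.0866)² = 0.00750
  m term: (-1×0.0564)² = 0.00318
Total = 0.0107. Share from F = 0.00750/0.0107 = 0.702.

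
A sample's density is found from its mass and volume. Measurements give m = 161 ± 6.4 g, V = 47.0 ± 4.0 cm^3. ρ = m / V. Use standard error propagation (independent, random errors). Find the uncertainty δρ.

Relative error in a monomial: (δρ/ρ)² = Σ (nᵢ · δxᵢ/xᵢ)².
  (1·δm/m)² = (1×0.0398)² = 0.00158;  (-1·δV/V)² = (-1×0.0851)² = 0.00724
δρ/ρ = √(0.00882) = 0.0939
ρ = 3.43 g/cm^3, so δρ = 0.0939 × 3.43 = 0.322 g/cm^3.

0.322 g/cm^3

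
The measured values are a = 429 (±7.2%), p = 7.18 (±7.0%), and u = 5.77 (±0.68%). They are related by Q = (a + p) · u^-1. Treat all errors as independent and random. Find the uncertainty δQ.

Let w = a + p = 436. δw = √(δa² + δp²) = √(954 + 0.253) = 30.9, so δw/w = 0.0708.
Q is then a monomial in w, u:
δQ/Q = √((δw/w)² + (-1·δu/u)²) = √(0.00502 + 4.62e-05) = 0.0711
Q = 75.6, so δQ = 0.0711 × 75.6 = 5.38.

5.38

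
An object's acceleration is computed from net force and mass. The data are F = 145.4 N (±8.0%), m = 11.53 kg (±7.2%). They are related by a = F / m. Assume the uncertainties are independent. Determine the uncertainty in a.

Relative error in a monomial: (δa/a)² = Σ (nᵢ · δxᵢ/xᵢ)².
  (1·δF/F)² = (1×0.0800)² = 0.00640;  (-1·δm/m)² = (-1×0.0720)² = 0.00518
δa/a = √(0.0116) = 0.108
a = 12.61 m/s^2, so δa = 0.108 × 12.61 = 1.36 m/s^2.

1.36 m/s^2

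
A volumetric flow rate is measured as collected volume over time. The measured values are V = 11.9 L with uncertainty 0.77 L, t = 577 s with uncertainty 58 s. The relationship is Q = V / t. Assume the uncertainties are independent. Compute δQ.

0.00247 L/s

Q is a product of powers, so relative uncertainties combine in quadrature:
  (1·δV/V)² = (1×0.0647)² = 0.00419;  (-1·δt/t)² = (-1×0.101)² = 0.0101
δQ/Q = √(0.0143) = 0.120
Q = 0.0206 L/s, so δQ = 0.120 × 0.0206 = 0.00247 L/s.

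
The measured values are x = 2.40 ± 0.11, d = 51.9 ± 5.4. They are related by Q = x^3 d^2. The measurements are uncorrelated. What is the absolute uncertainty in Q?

Since Q is a product/quotient, work with relative uncertainties:
  (3·δx/x)² = (3×0.0458)² = 0.0189;  (2·δd/d)² = (2×0.104)² = 0.0433
δQ/Q = √(0.0622) = 0.249
Q = 37200, so δQ = 0.249 × 37200 = 9290.

9290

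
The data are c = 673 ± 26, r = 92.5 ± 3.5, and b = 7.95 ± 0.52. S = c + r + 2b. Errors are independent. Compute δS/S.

0.0336

Absolute uncertainties add in quadrature for a linear combination:
  (δc)² = 676;  (δr)² = 12.2;  (2·δb)² = 1.08
δS = √(689) = 26.3
S = 781, so δS/S = 26.3/781 = 0.0336.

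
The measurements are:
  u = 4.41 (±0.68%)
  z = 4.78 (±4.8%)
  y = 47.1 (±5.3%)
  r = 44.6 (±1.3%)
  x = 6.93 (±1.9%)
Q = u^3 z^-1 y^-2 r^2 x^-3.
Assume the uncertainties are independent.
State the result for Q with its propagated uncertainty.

Q is a product of powers, so relative uncertainties combine in quadrature:
  (3·δu/u)² = (3×0.00680)² = 0.000416;  (-1·δz/z)² = (-1×0.0480)² = 0.00230;  (-2·δy/y)² = (-2×0.0530)² = 0.0112;  (2·δr/r)² = (2×0.0130)² = 0.000676;  (-3·δx/x)² = (-3×0.0190)² = 0.00325
δQ/Q = √(0.0179) = 0.134
Q = 0.0483, so δQ = 0.134 × 0.0483 = 0.00646.

0.0483 ± 0.00646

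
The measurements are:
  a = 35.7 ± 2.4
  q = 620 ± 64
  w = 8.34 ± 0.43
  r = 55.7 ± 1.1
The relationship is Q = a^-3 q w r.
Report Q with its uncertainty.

Relative error in a monomial: (δQ/Q)² = Σ (nᵢ · δxᵢ/xᵢ)².
  (-3·δa/a)² = (-3×0.0672)² = 0.0407;  (1·δq/q)² = (1×0.103)² = 0.0107;  (1·δw/w)² = (1×0.0516)² = 0.00266;  (1·δr/r)² = (1×0.0197)² = 0.000390
δQ/Q = √(0.0544) = 0.233
Q = 6.33, so δQ = 0.233 × 6.33 = 1.48.

6.33 ± 1.48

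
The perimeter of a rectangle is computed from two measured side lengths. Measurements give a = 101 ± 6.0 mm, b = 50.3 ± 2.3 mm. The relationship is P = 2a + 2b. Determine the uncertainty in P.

For a sum/difference, combine absolute errors in quadrature:
  (2·δa)² = 144;  (2·δb)² = 21.2
δP = √(165) = 12.9 mm

12.9 mm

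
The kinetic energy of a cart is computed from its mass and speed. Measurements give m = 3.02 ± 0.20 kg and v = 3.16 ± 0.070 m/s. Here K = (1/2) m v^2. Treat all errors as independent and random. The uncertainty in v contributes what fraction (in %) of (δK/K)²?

(δK/K)² = (1·δm/m)² + (2·δv/v)²
  m term: (1×0.0662)² = 0.00439
  v term: (2×0.0222)² = 0.00196
Total = 0.00635. Share from v = 0.00196/0.00635 = 0.309.

30.9%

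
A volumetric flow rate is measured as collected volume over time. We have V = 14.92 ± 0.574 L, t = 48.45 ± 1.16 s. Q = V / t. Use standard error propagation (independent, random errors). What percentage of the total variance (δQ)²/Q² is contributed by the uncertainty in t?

27.9%

(δQ/Q)² = (1·δV/V)² + (-1·δt/t)²
  V term: (1×0.0385)² = 0.00148
  t term: (-1×0.0239)² = 0.000573
Total = 0.00205. Share from t = 0.000573/0.00205 = 0.279.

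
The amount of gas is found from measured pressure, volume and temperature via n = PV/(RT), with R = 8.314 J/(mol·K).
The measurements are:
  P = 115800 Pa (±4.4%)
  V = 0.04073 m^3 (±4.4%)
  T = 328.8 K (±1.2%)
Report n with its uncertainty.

For a monomial n ∝ P, V, T^-1, fractional errors add in quadrature:
  (1·δP/P)² = (1×0.0440)² = 0.00194;  (1·δV/V)² = (1×0.0440)² = 0.00194;  (-1·δT/T)² = (-1×0.0120)² = 0.000144
δn/n = √(0.00402) = 0.0634
n = 1.725 mol, so δn = 0.0634 × 1.725 = 0.109 mol.

1.725 ± 0.109 mol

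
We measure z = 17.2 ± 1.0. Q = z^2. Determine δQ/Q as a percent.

11.6%

Q ∝ z^2, so δQ/Q = |2| · δz/z = 2 × 0.0581 = 0.116.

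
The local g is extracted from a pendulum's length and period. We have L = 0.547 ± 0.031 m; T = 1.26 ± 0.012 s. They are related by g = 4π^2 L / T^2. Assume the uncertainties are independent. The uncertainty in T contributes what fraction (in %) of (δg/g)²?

(δg/g)² = (1·δL/L)² + (-2·δT/T)²
  L term: (1×0.0567)² = 0.00321
  T term: (-2×0.00952)² = 0.000363
Total = 0.00357. Share from T = 0.000363/0.00357 = 0.101.

10.1%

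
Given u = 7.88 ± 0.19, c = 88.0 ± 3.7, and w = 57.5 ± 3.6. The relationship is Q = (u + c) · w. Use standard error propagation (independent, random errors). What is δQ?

Let h = u + c = 95.9. δh = √(δu² + δc²) = √(0.0361 + 13.7) = 3.70, so δh/h = 0.0386.
Q is then a monomial in h, w:
δQ/Q = √((δh/h)² + (1·δw/w)²) = √(0.00149 + 0.00392) = 0.0736
Q = 5510, so δQ = 0.0736 × 5510 = 406.

406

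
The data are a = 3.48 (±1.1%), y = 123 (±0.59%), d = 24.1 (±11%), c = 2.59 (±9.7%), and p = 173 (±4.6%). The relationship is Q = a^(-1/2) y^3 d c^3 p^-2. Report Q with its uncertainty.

Q is a product of powers, so relative uncertainties combine in quadrature:
  (−½·δa/a)² = (-0.5×0.0110)² = 3.03e-05;  (3·δy/y)² = (3×0.00590)² = 0.000313;  (1·δd/d)² = (1×0.110)² = 0.0121;  (3·δc/c)² = (3×0.0970)² = 0.0847;  (-2·δp/p)² = (-2×0.0460)² = 0.00846
δQ/Q = √(0.106) = 0.325
Q = 14000, so δQ = 0.325 × 14000 = 4530.

14000 ± 4530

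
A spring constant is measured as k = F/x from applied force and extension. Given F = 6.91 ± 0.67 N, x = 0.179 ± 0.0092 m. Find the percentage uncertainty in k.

For a monomial k ∝ F, x^-1, fractional errors add in quadrature:
  (1·δF/F)² = (1×0.0970)² = 0.00940;  (-1·δx/x)² = (-1×0.0514)² = 0.00264
δk/k = √(0.0120) = 0.110

11.0%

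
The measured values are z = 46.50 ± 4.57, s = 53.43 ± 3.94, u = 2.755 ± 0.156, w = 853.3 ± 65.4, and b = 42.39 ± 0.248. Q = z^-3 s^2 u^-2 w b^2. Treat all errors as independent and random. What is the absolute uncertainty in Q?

Each factor contributes (exponent × relative error)² to (δQ/Q)²:
  (-3·δz/z)² = (-3×0.0983)² = 0.0869;  (2·δs/s)² = (2×0.0737)² = 0.0218;  (-2·δu/u)² = (-2×0.0566)² = 0.0128;  (1·δw/w)² = (1×0.0766)² = 0.00587;  (2·δb/b)² = (2×0.00585)² = 0.000137
δQ/Q = √(0.128) = 0.357
Q = 5736, so δQ = 0.357 × 5736 = 2050.

2050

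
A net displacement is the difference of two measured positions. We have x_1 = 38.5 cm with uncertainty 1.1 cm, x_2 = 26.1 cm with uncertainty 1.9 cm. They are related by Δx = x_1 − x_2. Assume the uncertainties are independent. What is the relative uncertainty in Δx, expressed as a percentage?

Δx is a linear combination, so absolute uncertainties add in quadrature:
  (δx_1)² = 1.21;  (δx_2)² = 3.61
δΔx = √(4.82) = 2.20 cm
Δx = 12.4 cm, so δΔx/Δx = 2.20/12.4 = 0.177.

17.7%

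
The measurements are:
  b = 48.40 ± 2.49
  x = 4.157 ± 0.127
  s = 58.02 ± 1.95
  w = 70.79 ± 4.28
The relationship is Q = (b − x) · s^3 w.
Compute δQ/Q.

0.130

Let u = b − x = 44.24. δu = √(δb² + δx²) = √(6.20 + 0.0161) = 2.49, so δu/u = 0.0564.
Q is then a monomial in u, s, w:
δQ/Q = √((δu/u)² + (3·δs/s)² + (1·δw/w)²) = √(0.00318 + 0.0102 + 0.00366) = 0.130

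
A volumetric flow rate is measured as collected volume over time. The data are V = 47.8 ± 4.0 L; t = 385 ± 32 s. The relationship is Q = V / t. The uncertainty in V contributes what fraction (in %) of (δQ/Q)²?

50.3%

(δQ/Q)² = (1·δV/V)² + (-1·δt/t)²
  V term: (1×0.0837)² = 0.00700
  t term: (-1×0.0831)² = 0.00691
Total = 0.0139. Share from V = 0.00700/0.0139 = 0.503.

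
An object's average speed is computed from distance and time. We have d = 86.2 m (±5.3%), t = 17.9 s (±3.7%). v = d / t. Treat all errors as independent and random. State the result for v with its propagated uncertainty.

4.82 ± 0.311 m/s

Relative error in a monomial: (δv/v)² = Σ (nᵢ · δxᵢ/xᵢ)².
  (1·δd/d)² = (1×0.0530)² = 0.00281;  (-1·δt/t)² = (-1×0.0370)² = 0.00137
δv/v = √(0.00418) = 0.0646
v = 4.82 m/s, so δv = 0.0646 × 4.82 = 0.311 m/s.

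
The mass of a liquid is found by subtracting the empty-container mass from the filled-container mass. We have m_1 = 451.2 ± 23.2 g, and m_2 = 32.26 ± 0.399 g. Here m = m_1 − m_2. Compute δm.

23.2 g

Sums and differences: (δm)² = Σ (cᵢ δxᵢ)².
  (δm_1)² = 538;  (δm_2)² = 0.159
δm = √(538) = 23.2 g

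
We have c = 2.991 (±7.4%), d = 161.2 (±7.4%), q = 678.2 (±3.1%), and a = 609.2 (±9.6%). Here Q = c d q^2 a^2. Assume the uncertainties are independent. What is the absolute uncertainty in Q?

1.87e+13

Each factor contributes (exponent × relative error)² to (δQ/Q)²:
  (1·δc/c)² = (1×0.0740)² = 0.00548;  (1·δd/d)² = (1×0.0740)² = 0.00548;  (2·δq/q)² = (2×0.0310)² = 0.00384;  (2·δa/a)² = (2×0.0960)² = 0.0369
δQ/Q = √(0.0517) = 0.227
Q = 8.23e+13, so δQ = 0.227 × 8.23e+13 = 1.87e+13.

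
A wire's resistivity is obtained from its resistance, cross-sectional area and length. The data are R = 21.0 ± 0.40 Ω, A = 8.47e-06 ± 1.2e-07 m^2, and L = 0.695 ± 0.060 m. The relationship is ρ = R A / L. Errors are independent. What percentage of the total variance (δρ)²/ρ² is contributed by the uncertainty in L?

(δρ/ρ)² = (1·δR/R)² + (1·δA/A)² + (-1·δL/L)²
  R term: (1×0.0190)² = 0.000363
  A term: (1×0.0142)² = 0.000201
  L term: (-1×0.0863)² = 0.00745
Total = 0.00802. Share from L = 0.00745/0.00802 = 0.930.

93.0%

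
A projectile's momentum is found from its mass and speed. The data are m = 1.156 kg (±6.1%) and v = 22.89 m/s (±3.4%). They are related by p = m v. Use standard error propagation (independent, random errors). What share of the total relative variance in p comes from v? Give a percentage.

(δp/p)² = (1·δm/m)² + (1·δv/v)²
  m term: (1×0.0610)² = 0.00372
  v term: (1×0.0340)² = 0.00116
Total = 0.00488. Share from v = 0.00116/0.00488 = 0.237.

23.7%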